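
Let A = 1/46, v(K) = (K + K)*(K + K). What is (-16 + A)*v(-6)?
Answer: -52920/23 ≈ -2300.9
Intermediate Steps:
v(K) = 4*K² (v(K) = (2*K)*(2*K) = 4*K²)
A = 1/46 ≈ 0.021739
(-16 + A)*v(-6) = (-16 + 1/46)*(4*(-6)²) = -1470*36/23 = -735/46*144 = -52920/23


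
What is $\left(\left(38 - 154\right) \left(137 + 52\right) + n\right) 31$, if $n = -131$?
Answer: $-683705$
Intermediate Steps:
$\left(\left(38 - 154\right) \left(137 + 52\right) + n\right) 31 = \left(\left(38 - 154\right) \left(137 + 52\right) - 131\right) 31 = \left(\left(-116\right) 189 - 131\right) 31 = \left(-21924 - 131\right) 31 = \left(-22055\right) 31 = -683705$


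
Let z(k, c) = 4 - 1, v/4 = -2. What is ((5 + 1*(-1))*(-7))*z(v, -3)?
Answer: -84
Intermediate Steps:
v = -8 (v = 4*(-2) = -8)
z(k, c) = 3
((5 + 1*(-1))*(-7))*z(v, -3) = ((5 + 1*(-1))*(-7))*3 = ((5 - 1)*(-7))*3 = (4*(-7))*3 = -28*3 = -84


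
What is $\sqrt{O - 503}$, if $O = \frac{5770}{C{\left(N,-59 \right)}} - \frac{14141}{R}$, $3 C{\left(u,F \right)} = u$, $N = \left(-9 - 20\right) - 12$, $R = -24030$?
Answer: $\frac{i \sqrt{99721719379230}}{328410} \approx 30.407 i$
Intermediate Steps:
$N = -41$ ($N = -29 - 12 = -41$)
$C{\left(u,F \right)} = \frac{u}{3}$
$O = - \frac{415379519}{985230}$ ($O = \frac{5770}{\frac{1}{3} \left(-41\right)} - \frac{14141}{-24030} = \frac{5770}{- \frac{41}{3}} - - \frac{14141}{24030} = 5770 \left(- \frac{3}{41}\right) + \frac{14141}{24030} = - \frac{17310}{41} + \frac{14141}{24030} = - \frac{415379519}{985230} \approx -421.61$)
$\sqrt{O - 503} = \sqrt{- \frac{415379519}{985230} - 503} = \sqrt{- \frac{910950209}{985230}} = \frac{i \sqrt{99721719379230}}{328410}$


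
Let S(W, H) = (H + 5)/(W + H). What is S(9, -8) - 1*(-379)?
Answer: 376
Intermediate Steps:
S(W, H) = (5 + H)/(H + W)
S(9, -8) - 1*(-379) = (5 - 8)/(-8 + 9) - 1*(-379) = -3/1 + 379 = 1*(-3) + 379 = -3 + 379 = 376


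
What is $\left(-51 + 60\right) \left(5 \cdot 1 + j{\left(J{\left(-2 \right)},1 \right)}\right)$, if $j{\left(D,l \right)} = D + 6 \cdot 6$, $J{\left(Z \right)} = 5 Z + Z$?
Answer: $261$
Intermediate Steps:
$J{\left(Z \right)} = 6 Z$
$j{\left(D,l \right)} = 36 + D$ ($j{\left(D,l \right)} = D + 36 = 36 + D$)
$\left(-51 + 60\right) \left(5 \cdot 1 + j{\left(J{\left(-2 \right)},1 \right)}\right) = \left(-51 + 60\right) \left(5 \cdot 1 + \left(36 + 6 \left(-2\right)\right)\right) = 9 \left(5 + \left(36 - 12\right)\right) = 9 \left(5 + 24\right) = 9 \cdot 29 = 261$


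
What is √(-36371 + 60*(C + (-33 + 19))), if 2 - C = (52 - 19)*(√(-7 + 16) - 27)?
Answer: √10429 ≈ 102.12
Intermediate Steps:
C = 794 (C = 2 - (52 - 19)*(√(-7 + 16) - 27) = 2 - 33*(√9 - 27) = 2 - 33*(3 - 27) = 2 - 33*(-24) = 2 - 1*(-792) = 2 + 792 = 794)
√(-36371 + 60*(C + (-33 + 19))) = √(-36371 + 60*(794 + (-33 + 19))) = √(-36371 + 60*(794 - 14)) = √(-36371 + 60*780) = √(-36371 + 46800) = √10429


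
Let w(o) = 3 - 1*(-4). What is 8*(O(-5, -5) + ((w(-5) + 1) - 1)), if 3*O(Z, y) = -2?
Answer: 152/3 ≈ 50.667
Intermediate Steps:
O(Z, y) = -2/3 (O(Z, y) = (1/3)*(-2) = -2/3)
w(o) = 7 (w(o) = 3 + 4 = 7)
8*(O(-5, -5) + ((w(-5) + 1) - 1)) = 8*(-2/3 + ((7 + 1) - 1)) = 8*(-2/3 + (8 - 1)) = 8*(-2/3 + 7) = 8*(19/3) = 152/3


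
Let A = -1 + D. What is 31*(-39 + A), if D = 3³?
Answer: -403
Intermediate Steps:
D = 27
A = 26 (A = -1 + 27 = 26)
31*(-39 + A) = 31*(-39 + 26) = 31*(-13) = -403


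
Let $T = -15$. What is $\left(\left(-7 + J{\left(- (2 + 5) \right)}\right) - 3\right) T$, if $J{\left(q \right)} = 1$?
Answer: $135$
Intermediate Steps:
$\left(\left(-7 + J{\left(- (2 + 5) \right)}\right) - 3\right) T = \left(\left(-7 + 1\right) - 3\right) \left(-15\right) = \left(-6 - 3\right) \left(-15\right) = \left(-9\right) \left(-15\right) = 135$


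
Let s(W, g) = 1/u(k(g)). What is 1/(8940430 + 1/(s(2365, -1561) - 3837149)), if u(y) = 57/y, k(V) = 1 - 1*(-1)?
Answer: 218717491/1955428418061073 ≈ 1.1185e-7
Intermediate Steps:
k(V) = 2 (k(V) = 1 + 1 = 2)
s(W, g) = 2/57 (s(W, g) = 1/(57/2) = 2/57)
1/(8940430 + 1/(s(2365, -1561) - 3837149)) = 1/(8940430 + 1/(2/57 - 3837149)) = 1/(8940430 + 1/(-218717491/57)) = 1/(8940430 - 57/218717491) = 1/(1955428418061073/218717491) = 218717491/1955428418061073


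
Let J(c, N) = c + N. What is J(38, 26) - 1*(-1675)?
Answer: 1739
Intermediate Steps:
J(c, N) = N + c
J(38, 26) - 1*(-1675) = (26 + 38) - 1*(-1675) = 64 + 1675 = 1739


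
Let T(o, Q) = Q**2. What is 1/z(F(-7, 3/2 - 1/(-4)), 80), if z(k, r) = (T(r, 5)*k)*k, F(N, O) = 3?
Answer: 1/225 ≈ 0.0044444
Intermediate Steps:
z(k, r) = 25*k**2 (z(k, r) = (5**2*k)*k = (25*k)*k = 25*k**2)
1/z(F(-7, 3/2 - 1/(-4)), 80) = 1/(25*3**2) = 1/(25*9) = 1/225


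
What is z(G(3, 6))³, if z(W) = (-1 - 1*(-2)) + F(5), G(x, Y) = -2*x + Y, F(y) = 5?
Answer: 216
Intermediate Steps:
G(x, Y) = Y - 2*x
z(W) = 6 (z(W) = (-1 - 1*(-2)) + 5 = (-1 + 2) + 5 = 1 + 5 = 6)
z(G(3, 6))³ = 6³ = 216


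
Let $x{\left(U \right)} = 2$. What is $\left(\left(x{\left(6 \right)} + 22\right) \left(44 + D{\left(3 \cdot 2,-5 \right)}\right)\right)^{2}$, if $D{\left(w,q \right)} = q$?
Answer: $876096$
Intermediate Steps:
$\left(\left(x{\left(6 \right)} + 22\right) \left(44 + D{\left(3 \cdot 2,-5 \right)}\right)\right)^{2} = \left(\left(2 + 22\right) \left(44 - 5\right)\right)^{2} = \left(24 \cdot 39\right)^{2} = 936^{2} = 876096$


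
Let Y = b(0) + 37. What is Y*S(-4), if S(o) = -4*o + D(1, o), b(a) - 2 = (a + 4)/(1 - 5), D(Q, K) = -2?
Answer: 532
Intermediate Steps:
b(a) = 1 - a/4 (b(a) = 2 + (a + 4)/(1 - 5) = 2 + (4 + a)/(-4) = 2 + (4 + a)*(-1/4) = 2 + (-1 - a/4) = 1 - a/4)
Y = 38 (Y = (1 - 1/4*0) + 37 = (1 + 0) + 37 = 1 + 37 = 38)
S(o) = -2 - 4*o (S(o) = -4*o - 2 = -2 - 4*o)
Y*S(-4) = 38*(-2 - 4*(-4)) = 38*(-2 + 16) = 38*14 = 532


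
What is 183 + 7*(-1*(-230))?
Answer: 1793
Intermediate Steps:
183 + 7*(-1*(-230)) = 183 + 7*230 = 183 + 1610 = 1793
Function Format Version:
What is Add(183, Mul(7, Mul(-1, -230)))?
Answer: 1793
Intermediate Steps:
Add(183, Mul(7, Mul(-1, -230))) = Add(183, Mul(7, 230)) = Add(183, 1610) = 1793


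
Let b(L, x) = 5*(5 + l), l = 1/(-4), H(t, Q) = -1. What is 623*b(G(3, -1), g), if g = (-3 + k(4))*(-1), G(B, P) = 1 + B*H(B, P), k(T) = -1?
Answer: 59185/4 ≈ 14796.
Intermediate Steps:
G(B, P) = 1 - B (G(B, P) = 1 + B*(-1) = 1 - B)
l = -¼ ≈ -0.25000
g = 4 (g = (-3 - 1)*(-1) = -4*(-1) = 4)
b(L, x) = 95/4 (b(L, x) = 5*(5 - ¼) = 5*(19/4) = 95/4)
623*b(G(3, -1), g) = 623*(95/4) = 59185/4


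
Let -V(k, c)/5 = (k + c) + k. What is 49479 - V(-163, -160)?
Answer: 47049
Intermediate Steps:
V(k, c) = -10*k - 5*c (V(k, c) = -5*((k + c) + k) = -5*((c + k) + k) = -5*(c + 2*k) = -10*k - 5*c)
49479 - V(-163, -160) = 49479 - (-10*(-163) - 5*(-160)) = 49479 - (1630 + 800) = 49479 - 1*2430 = 49479 - 2430 = 47049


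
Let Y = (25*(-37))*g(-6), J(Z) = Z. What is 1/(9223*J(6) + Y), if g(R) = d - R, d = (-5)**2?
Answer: 1/26663 ≈ 3.7505e-5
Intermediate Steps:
d = 25
g(R) = 25 - R
Y = -28675 (Y = (25*(-37))*(25 - 1*(-6)) = -925*(25 + 6) = -925*31 = -28675)
1/(9223*J(6) + Y) = 1/(9223*6 - 28675) = 1/(55338 - 28675) = 1/26663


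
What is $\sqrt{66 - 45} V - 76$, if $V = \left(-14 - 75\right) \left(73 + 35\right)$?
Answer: $-76 - 9612 \sqrt{21} \approx -44124.0$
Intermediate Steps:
$V = -9612$ ($V = \left(-89\right) 108 = -9612$)
$\sqrt{66 - 45} V - 76 = \sqrt{66 - 45} \left(-9612\right) - 76 = \sqrt{21} \left(-9612\right) - 76 = - 9612 \sqrt{21} - 76 = -76 - 9612 \sqrt{21}$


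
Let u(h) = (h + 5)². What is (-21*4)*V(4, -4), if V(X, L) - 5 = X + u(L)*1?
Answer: -840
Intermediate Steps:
u(h) = (5 + h)²
V(X, L) = 5 + X + (5 + L)² (V(X, L) = 5 + (X + (5 + L)²*1) = 5 + (X + (5 + L)²) = 5 + X + (5 + L)²)
(-21*4)*V(4, -4) = (-21*4)*(5 + 4 + (5 - 4)²) = -84*(5 + 4 + 1²) = -84*(5 + 4 + 1) = -84*10 = -840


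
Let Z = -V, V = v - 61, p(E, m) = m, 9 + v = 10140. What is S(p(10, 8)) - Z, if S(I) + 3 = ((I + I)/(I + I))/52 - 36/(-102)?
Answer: 8899557/884 ≈ 10067.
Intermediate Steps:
v = 10131 (v = -9 + 10140 = 10131)
V = 10070 (V = 10131 - 61 = 10070)
S(I) = -2323/884 (S(I) = -3 + (((I + I)/(I + I))/52 - 36/(-102)) = -3 + (((2*I)/((2*I)))*(1/52) - 36*(-1/102)) = -3 + (((2*I)*(1/(2*I)))*(1/52) + 6/17) = -3 + (1*(1/52) + 6/17) = -3 + (1/52 + 6/17) = -3 + 329/884 = -2323/884)
Z = -10070 (Z = -1*10070 = -10070)
S(p(10, 8)) - Z = -2323/884 - 1*(-10070) = -2323/884 + 10070 = 8899557/884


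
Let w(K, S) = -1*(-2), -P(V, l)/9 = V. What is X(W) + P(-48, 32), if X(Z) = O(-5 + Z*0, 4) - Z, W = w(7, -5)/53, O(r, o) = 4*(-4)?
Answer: 22046/53 ≈ 415.96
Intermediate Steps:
P(V, l) = -9*V
w(K, S) = 2
O(r, o) = -16
W = 2/53 ≈ 0.037736
X(Z) = -16 - Z
X(W) + P(-48, 32) = (-16 - 1*2/53) - 9*(-48) = (-16 - 2/53) + 432 = -850/53 + 432 = 22046/53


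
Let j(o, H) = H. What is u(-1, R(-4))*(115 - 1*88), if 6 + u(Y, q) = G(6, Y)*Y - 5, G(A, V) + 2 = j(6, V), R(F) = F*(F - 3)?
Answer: -216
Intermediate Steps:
R(F) = F*(-3 + F)
G(A, V) = -2 + V
u(Y, q) = -11 + Y*(-2 + Y) (u(Y, q) = -6 + ((-2 + Y)*Y - 5) = -6 + (Y*(-2 + Y) - 5) = -6 + (-5 + Y*(-2 + Y)) = -11 + Y*(-2 + Y))
u(-1, R(-4))*(115 - 1*88) = (-11 - (-2 - 1))*(115 - 1*88) = (-11 - 1*(-3))*(115 - 88) = (-11 + 3)*27 = -8*27 = -216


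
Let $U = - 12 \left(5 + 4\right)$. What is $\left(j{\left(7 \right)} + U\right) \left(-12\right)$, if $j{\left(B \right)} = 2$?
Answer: $1272$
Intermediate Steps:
$U = -108$ ($U = \left(-12\right) 9 = -108$)
$\left(j{\left(7 \right)} + U\right) \left(-12\right) = \left(2 - 108\right) \left(-12\right) = \left(-106\right) \left(-12\right) = 1272$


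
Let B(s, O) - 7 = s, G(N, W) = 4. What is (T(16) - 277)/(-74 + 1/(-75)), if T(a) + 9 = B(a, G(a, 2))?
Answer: 19725/5551 ≈ 3.5534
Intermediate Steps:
B(s, O) = 7 + s
T(a) = -2 + a (T(a) = -9 + (7 + a) = -2 + a)
(T(16) - 277)/(-74 + 1/(-75)) = ((-2 + 16) - 277)/(-74 + 1/(-75)) = (14 - 277)/(-74 - 1/75) = -263/(-5551/75) = -263*(-75/5551) = 19725/5551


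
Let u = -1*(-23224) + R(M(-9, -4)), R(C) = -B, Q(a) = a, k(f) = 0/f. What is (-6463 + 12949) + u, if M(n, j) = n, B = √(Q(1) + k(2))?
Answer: 29709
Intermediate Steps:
k(f) = 0
B = 1 (B = √(1 + 0) = √1 = 1)
R(C) = -1 (R(C) = -1*1 = -1)
u = 23223 (u = -1*(-23224) - 1 = 23224 - 1 = 23223)
(-6463 + 12949) + u = (-6463 + 12949) + 23223 = 6486 + 23223 = 29709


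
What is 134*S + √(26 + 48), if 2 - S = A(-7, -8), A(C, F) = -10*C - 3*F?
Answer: -12328 + √74 ≈ -12319.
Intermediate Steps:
S = -92 (S = 2 - (-10*(-7) - 3*(-8)) = 2 - (70 + 24) = 2 - 1*94 = 2 - 94 = -92)
134*S + √(26 + 48) = 134*(-92) + √(26 + 48) = -12328 + √74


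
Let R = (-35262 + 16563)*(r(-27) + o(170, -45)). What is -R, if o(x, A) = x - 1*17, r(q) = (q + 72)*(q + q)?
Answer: -42577623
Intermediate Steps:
r(q) = 2*q*(72 + q) (r(q) = (72 + q)*(2*q) = 2*q*(72 + q))
o(x, A) = -17 + x (o(x, A) = x - 17 = -17 + x)
R = 42577623 (R = (-35262 + 16563)*(2*(-27)*(72 - 27) + (-17 + 170)) = -18699*(2*(-27)*45 + 153) = -18699*(-2430 + 153) = -18699*(-2277) = 42577623)
-R = -1*42577623 = -42577623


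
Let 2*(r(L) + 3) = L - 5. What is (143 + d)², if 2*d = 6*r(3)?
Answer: 17161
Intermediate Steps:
r(L) = -11/2 + L/2 (r(L) = -3 + (L - 5)/2 = -3 + (-5 + L)/2 = -3 + (-5/2 + L/2) = -11/2 + L/2)
d = -12 (d = (6*(-11/2 + (½)*3))/2 = (6*(-11/2 + 3/2))/2 = (6*(-4))/2 = (½)*(-24) = -12)
(143 + d)² = (143 - 12)² = 131² = 17161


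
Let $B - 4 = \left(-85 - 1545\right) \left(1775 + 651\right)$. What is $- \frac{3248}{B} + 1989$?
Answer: $\frac{983157139}{494297} \approx 1989.0$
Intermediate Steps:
$B = -3954376$ ($B = 4 + \left(-85 - 1545\right) \left(1775 + 651\right) = 4 - 3954380 = -3954376$)
$- \frac{3248}{B} + 1989 = - \frac{3248}{-3954376} + 1989 = \left(-3248\right) \left(- \frac{1}{3954376}\right) + 1989 = \frac{406}{494297} + 1989 = \frac{983157139}{494297}$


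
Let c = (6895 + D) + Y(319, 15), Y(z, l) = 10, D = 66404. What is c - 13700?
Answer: 59609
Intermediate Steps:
c = 73309 (c = (6895 + 66404) + 10 = 73299 + 10 = 73309)
c - 13700 = 73309 - 13700 = 59609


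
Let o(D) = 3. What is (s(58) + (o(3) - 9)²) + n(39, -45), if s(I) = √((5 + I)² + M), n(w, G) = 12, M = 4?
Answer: 48 + √3973 ≈ 111.03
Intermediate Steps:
s(I) = √(4 + (5 + I)²) (s(I) = √((5 + I)² + 4) = √(4 + (5 + I)²))
(s(58) + (o(3) - 9)²) + n(39, -45) = (√(4 + (5 + 58)²) + (3 - 9)²) + 12 = (√(4 + 63²) + (-6)²) + 12 = (√(4 + 3969) + 36) + 12 = (√3973 + 36) + 12 = (36 + √3973) + 12 = 48 + √3973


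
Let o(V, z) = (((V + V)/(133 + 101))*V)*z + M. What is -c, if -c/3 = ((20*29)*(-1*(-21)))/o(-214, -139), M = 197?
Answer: -122148/181217 ≈ -0.67404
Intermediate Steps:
o(V, z) = 197 + z*V²/117 (o(V, z) = (((V + V)/(133 + 101))*V)*z + 197 = (((2*V)/234)*V)*z + 197 = (((2*V)*(1/234))*V)*z + 197 = ((V/117)*V)*z + 197 = (V²/117)*z + 197 = z*V²/117 + 197 = 197 + z*V²/117)
c = 122148/181217 (c = -3*(20*29)*(-1*(-21))/(197 + (1/117)*(-139)*(-214)²) = -3*580*21/(197 + (1/117)*(-139)*45796) = -36540/(197 - 6365644/117) = -36540/(-6342595/117) = -36540*(-117)/6342595 = -3*(-40716/181217) = 122148/181217 ≈ 0.67404)
-c = -1*122148/181217 = -122148/181217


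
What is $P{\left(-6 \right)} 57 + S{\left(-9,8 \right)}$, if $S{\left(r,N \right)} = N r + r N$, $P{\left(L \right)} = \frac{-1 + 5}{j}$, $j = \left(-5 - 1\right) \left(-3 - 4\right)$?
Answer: $- \frac{970}{7} \approx -138.57$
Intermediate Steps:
$j = 42$ ($j = \left(-6\right) \left(-7\right) = 42$)
$P{\left(L \right)} = \frac{2}{21}$ ($P{\left(L \right)} = \frac{-1 + 5}{42} = 4 \cdot \frac{1}{42} = \frac{2}{21}$)
$S{\left(r,N \right)} = 2 N r$ ($S{\left(r,N \right)} = N r + N r = 2 N r$)
$P{\left(-6 \right)} 57 + S{\left(-9,8 \right)} = \frac{2}{21} \cdot 57 + 2 \cdot 8 \left(-9\right) = \frac{38}{7} - 144 = - \frac{970}{7}$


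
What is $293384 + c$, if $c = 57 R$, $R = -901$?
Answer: $242027$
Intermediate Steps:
$c = -51357$ ($c = 57 \left(-901\right) = -51357$)
$293384 + c = 293384 - 51357 = 242027$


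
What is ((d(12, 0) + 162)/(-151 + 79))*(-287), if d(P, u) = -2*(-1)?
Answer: 11767/18 ≈ 653.72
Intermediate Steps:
d(P, u) = 2
((d(12, 0) + 162)/(-151 + 79))*(-287) = ((2 + 162)/(-151 + 79))*(-287) = (164/(-72))*(-287) = (164*(-1/72))*(-287) = -41/18*(-287) = 11767/18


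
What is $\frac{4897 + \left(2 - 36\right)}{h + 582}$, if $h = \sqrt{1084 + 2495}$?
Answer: $\frac{943422}{111715} - \frac{1621 \sqrt{3579}}{111715} \approx 7.5768$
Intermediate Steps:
$h = \sqrt{3579} \approx 59.825$
$\frac{4897 + \left(2 - 36\right)}{h + 582} = \frac{4897 + \left(2 - 36\right)}{\sqrt{3579} + 582} = \frac{4897 + \left(2 - 36\right)}{582 + \sqrt{3579}} = \frac{4897 - 34}{582 + \sqrt{3579}} = \frac{4863}{582 + \sqrt{3579}}$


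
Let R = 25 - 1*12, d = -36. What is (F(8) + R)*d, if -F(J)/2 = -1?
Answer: -540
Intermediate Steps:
F(J) = 2 (F(J) = -2*(-1) = 2)
R = 13 (R = 25 - 12 = 13)
(F(8) + R)*d = (2 + 13)*(-36) = 15*(-36) = -540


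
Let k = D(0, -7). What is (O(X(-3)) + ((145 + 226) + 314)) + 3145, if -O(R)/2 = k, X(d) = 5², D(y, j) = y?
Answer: 3830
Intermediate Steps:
k = 0
X(d) = 25
O(R) = 0 (O(R) = -2*0 = 0)
(O(X(-3)) + ((145 + 226) + 314)) + 3145 = (0 + ((145 + 226) + 314)) + 3145 = (0 + (371 + 314)) + 3145 = (0 + 685) + 3145 = 685 + 3145 = 3830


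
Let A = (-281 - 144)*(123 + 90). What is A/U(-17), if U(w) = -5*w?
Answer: -1065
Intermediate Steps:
A = -90525 (A = -425*213 = -90525)
A/U(-17) = -90525/((-5*(-17))) = -90525/85 = -90525*1/85 = -1065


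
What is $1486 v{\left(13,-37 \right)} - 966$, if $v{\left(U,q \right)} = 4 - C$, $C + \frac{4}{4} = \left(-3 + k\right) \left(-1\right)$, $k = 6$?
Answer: $10922$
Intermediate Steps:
$C = -4$ ($C = -1 + \left(-3 + 6\right) \left(-1\right) = -1 + 3 \left(-1\right) = -1 - 3 = -4$)
$v{\left(U,q \right)} = 8$ ($v{\left(U,q \right)} = 4 - -4 = 4 + 4 = 8$)
$1486 v{\left(13,-37 \right)} - 966 = 1486 \cdot 8 - 966 = 11888 - 966 = 10922$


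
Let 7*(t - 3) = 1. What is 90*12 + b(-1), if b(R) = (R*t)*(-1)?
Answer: 7582/7 ≈ 1083.1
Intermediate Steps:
t = 22/7 (t = 3 + (1/7)*1 = 3 + 1/7 = 22/7 ≈ 3.1429)
b(R) = -22*R/7 (b(R) = (R*(22/7))*(-1) = (22*R/7)*(-1) = -22*R/7)
90*12 + b(-1) = 90*12 - 22/7*(-1) = 1080 + 22/7 = 7582/7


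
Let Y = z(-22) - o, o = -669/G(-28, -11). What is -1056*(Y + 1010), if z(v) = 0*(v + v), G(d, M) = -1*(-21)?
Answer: -7701408/7 ≈ -1.1002e+6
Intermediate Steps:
G(d, M) = 21
z(v) = 0 (z(v) = 0*(2*v) = 0)
o = -223/7 (o = -669/21 = -669*1/21 = -223/7 ≈ -31.857)
Y = 223/7 (Y = 0 - 1*(-223/7) = 0 + 223/7 = 223/7 ≈ 31.857)
-1056*(Y + 1010) = -1056*(223/7 + 1010) = -1056*7293/7 = -7701408/7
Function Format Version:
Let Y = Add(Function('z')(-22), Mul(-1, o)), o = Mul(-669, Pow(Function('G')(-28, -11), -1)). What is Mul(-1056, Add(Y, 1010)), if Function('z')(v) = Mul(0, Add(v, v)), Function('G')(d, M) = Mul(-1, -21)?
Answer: Rational(-7701408, 7) ≈ -1.1002e+6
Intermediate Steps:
Function('G')(d, M) = 21
Function('z')(v) = 0 (Function('z')(v) = Mul(0, Mul(2, v)) = 0)
o = Rational(-223, 7) (o = Mul(-669, Pow(21, -1)) = Mul(-669, Rational(1, 21)) = Rational(-223, 7) ≈ -31.857)
Y = Rational(223, 7) (Y = Add(0, Mul(-1, Rational(-223, 7))) = Add(0, Rational(223, 7)) = Rational(223, 7) ≈ 31.857)
Mul(-1056, Add(Y, 1010)) = Mul(-1056, Add(Rational(223, 7), 1010)) = Mul(-1056, Rational(7293, 7)) = Rational(-7701408, 7)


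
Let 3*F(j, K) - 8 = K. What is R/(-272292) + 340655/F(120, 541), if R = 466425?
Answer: 30890758495/16609812 ≈ 1859.8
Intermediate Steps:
F(j, K) = 8/3 + K/3
R/(-272292) + 340655/F(120, 541) = 466425/(-272292) + 340655/(8/3 + (⅓)*541) = 466425*(-1/272292) + 340655/(8/3 + 541/3) = -155475/90764 + 340655/183 = 30890758495/16609812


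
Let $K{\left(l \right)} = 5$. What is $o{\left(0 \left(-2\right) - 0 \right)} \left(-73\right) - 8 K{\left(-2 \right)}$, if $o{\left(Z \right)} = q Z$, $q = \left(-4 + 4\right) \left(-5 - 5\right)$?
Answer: $-40$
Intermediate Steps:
$q = 0$ ($q = 0 \left(-10\right) = 0$)
$o{\left(Z \right)} = 0$ ($o{\left(Z \right)} = 0 Z = 0$)
$o{\left(0 \left(-2\right) - 0 \right)} \left(-73\right) - 8 K{\left(-2 \right)} = 0 \left(-73\right) - 40 = 0 - 40 = -40$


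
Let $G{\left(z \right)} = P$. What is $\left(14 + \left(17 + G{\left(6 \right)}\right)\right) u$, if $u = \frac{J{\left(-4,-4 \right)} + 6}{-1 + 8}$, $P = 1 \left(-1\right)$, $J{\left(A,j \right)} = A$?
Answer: $\frac{60}{7} \approx 8.5714$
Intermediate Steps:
$P = -1$
$G{\left(z \right)} = -1$
$u = \frac{2}{7}$ ($u = \frac{-4 + 6}{-1 + 8} = \frac{2}{7} \approx 0.28571$)
$\left(14 + \left(17 + G{\left(6 \right)}\right)\right) u = \left(14 + \left(17 - 1\right)\right) \frac{2}{7} = \left(14 + 16\right) \frac{2}{7} = 30 \cdot \frac{2}{7} = \frac{60}{7}$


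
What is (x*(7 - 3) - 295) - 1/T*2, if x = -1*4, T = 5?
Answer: -1557/5 ≈ -311.40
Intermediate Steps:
x = -4
(x*(7 - 3) - 295) - 1/T*2 = (-4*(7 - 3) - 295) - 1/5*2 = (-4*4 - 295) - 1/5*2 = (-16 - 295) - 1*⅕*2 = -311 - ⅕*2 = -311 - ⅖ = -1557/5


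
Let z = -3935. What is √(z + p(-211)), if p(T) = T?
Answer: I*√4146 ≈ 64.389*I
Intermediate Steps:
√(z + p(-211)) = √(-3935 - 211) = √(-4146) = I*√4146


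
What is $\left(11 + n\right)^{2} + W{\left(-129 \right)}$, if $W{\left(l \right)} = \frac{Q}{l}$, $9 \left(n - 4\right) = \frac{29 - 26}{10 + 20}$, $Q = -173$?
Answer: $\frac{78950743}{348300} \approx 226.67$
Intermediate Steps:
$n = \frac{361}{90}$ ($n = 4 + \frac{\left(29 - 26\right) \frac{1}{10 + 20}}{9} = 4 + \frac{3 \cdot \frac{1}{30}}{9} = 4 + \frac{1}{9} \cdot \frac{1}{10} = 4 + \frac{1}{90} = \frac{361}{90} \approx 4.0111$)
$W{\left(l \right)} = - \frac{173}{l}$
$\left(11 + n\right)^{2} + W{\left(-129 \right)} = \left(11 + \frac{361}{90}\right)^{2} - \frac{173}{-129} = \left(\frac{1351}{90}\right)^{2} - - \frac{173}{129} = \frac{1825201}{8100} + \frac{173}{129} = \frac{78950743}{348300}$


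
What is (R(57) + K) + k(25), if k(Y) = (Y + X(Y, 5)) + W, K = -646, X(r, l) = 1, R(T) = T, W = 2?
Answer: -561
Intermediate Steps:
k(Y) = 3 + Y (k(Y) = (Y + 1) + 2 = (1 + Y) + 2 = 3 + Y)
(R(57) + K) + k(25) = (57 - 646) + (3 + 25) = -589 + 28 = -561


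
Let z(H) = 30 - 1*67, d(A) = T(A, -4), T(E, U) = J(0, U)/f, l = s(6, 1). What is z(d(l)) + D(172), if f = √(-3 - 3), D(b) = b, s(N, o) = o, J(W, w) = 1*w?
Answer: 135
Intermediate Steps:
J(W, w) = w
l = 1
f = I*√6 (f = √(-6) = I*√6 ≈ 2.4495*I)
T(E, U) = -I*U*√6/6 (T(E, U) = U/((I*√6)) = U*(-I*√6/6) = -I*U*√6/6)
d(A) = 2*I*√6/3 (d(A) = -⅙*I*(-4)*√6 = 2*I*√6/3)
z(H) = -37 (z(H) = 30 - 67 = -37)
z(d(l)) + D(172) = -37 + 172 = 135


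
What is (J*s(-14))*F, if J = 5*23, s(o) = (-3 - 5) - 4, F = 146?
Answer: -201480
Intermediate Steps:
s(o) = -12 (s(o) = -8 - 4 = -12)
J = 115
(J*s(-14))*F = (115*(-12))*146 = -1380*146 = -201480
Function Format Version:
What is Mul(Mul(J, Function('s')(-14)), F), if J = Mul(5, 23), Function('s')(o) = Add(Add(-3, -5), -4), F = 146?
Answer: -201480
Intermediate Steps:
Function('s')(o) = -12 (Function('s')(o) = Add(-8, -4) = -12)
J = 115
Mul(Mul(J, Function('s')(-14)), F) = Mul(Mul(115, -12), 146) = Mul(-1380, 146) = -201480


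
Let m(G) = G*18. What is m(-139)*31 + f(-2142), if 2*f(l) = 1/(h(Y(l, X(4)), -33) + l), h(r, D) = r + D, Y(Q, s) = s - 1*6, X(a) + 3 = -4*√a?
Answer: -340031809/4384 ≈ -77562.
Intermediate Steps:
X(a) = -3 - 4*√a
Y(Q, s) = -6 + s (Y(Q, s) = s - 6 = -6 + s)
m(G) = 18*G
h(r, D) = D + r
f(l) = 1/(2*(-50 + l)) (f(l) = 1/(2*((-33 + (-6 + (-3 - 4*√4))) + l)) = 1/(2*((-33 + (-6 + (-3 - 4*2))) + l)) = 1/(2*((-33 + (-6 + (-3 - 8))) + l)) = 1/(2*((-33 + (-6 - 11)) + l)) = 1/(2*((-33 - 17) + l)) = 1/(2*(-50 + l)))
m(-139)*31 + f(-2142) = (18*(-139))*31 + 1/(2*(-50 - 2142)) = -2502*31 + (½)/(-2192) = -77562 + (½)*(-1/2192) = -77562 - 1/4384 = -340031809/4384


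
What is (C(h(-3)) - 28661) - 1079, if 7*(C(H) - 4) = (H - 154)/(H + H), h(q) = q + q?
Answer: -624416/21 ≈ -29734.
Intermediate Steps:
h(q) = 2*q
C(H) = 4 + (-154 + H)/(14*H) (C(H) = 4 + ((H - 154)/(H + H))/7 = 4 + ((-154 + H)/((2*H)))/7 = 4 + ((-154 + H)*(1/(2*H)))/7 = 4 + ((-154 + H)/(2*H))/7 = 4 + (-154 + H)/(14*H))
(C(h(-3)) - 28661) - 1079 = ((57/14 - 11/(2*(-3))) - 28661) - 1079 = ((57/14 - 11/(-6)) - 28661) - 1079 = ((57/14 - 11*(-⅙)) - 28661) - 1079 = ((57/14 + 11/6) - 28661) - 1079 = (124/21 - 28661) - 1079 = -601757/21 - 1079 = -624416/21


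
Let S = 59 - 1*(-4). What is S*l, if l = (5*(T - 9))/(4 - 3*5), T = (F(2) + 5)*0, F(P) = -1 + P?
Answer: 2835/11 ≈ 257.73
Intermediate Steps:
S = 63 (S = 59 + 4 = 63)
T = 0 (T = ((-1 + 2) + 5)*0 = (1 + 5)*0 = 6*0 = 0)
l = 45/11 (l = (5*(0 - 9))/(4 - 3*5) = (5*(-9))/(4 - 15) = -45/(-11) = -45*(-1/11) = 45/11 ≈ 4.0909)
S*l = 63*(45/11) = 2835/11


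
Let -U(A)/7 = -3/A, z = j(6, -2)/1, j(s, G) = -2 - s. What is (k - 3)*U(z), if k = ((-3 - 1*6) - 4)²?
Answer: -1743/4 ≈ -435.75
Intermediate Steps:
k = 169 (k = ((-3 - 6) - 4)² = (-9 - 4)² = (-13)² = 169)
z = -8 (z = (-2 - 1*6)/1 = (-2 - 6)*1 = -8*1 = -8)
U(A) = 21/A (U(A) = -(-21)/A = 21/A)
(k - 3)*U(z) = (169 - 3)*(21/(-8)) = 166*(21*(-⅛)) = 166*(-21/8) = -1743/4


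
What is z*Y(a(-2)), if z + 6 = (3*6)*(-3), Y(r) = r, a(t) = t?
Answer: 120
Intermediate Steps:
z = -60 (z = -6 + (3*6)*(-3) = -6 + 18*(-3) = -6 - 54 = -60)
z*Y(a(-2)) = -60*(-2) = 120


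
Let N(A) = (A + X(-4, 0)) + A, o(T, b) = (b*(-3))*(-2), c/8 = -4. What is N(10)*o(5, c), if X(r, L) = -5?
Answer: -2880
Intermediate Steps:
c = -32 (c = 8*(-4) = -32)
o(T, b) = 6*b (o(T, b) = -3*b*(-2) = 6*b)
N(A) = -5 + 2*A (N(A) = (A - 5) + A = (-5 + A) + A = -5 + 2*A)
N(10)*o(5, c) = (-5 + 2*10)*(6*(-32)) = (-5 + 20)*(-192) = 15*(-192) = -2880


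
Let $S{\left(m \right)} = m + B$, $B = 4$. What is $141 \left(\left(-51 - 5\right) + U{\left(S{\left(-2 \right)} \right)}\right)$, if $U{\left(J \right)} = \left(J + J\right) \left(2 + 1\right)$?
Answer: $-6204$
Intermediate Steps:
$S{\left(m \right)} = 4 + m$ ($S{\left(m \right)} = m + 4 = 4 + m$)
$U{\left(J \right)} = 6 J$ ($U{\left(J \right)} = 2 J 3 = 6 J$)
$141 \left(\left(-51 - 5\right) + U{\left(S{\left(-2 \right)} \right)}\right) = 141 \left(\left(-51 - 5\right) + 6 \left(4 - 2\right)\right) = 141 \left(\left(-51 - 5\right) + 6 \cdot 2\right) = 141 \left(\left(-51 - 5\right) + 12\right) = 141 \left(-56 + 12\right) = 141 \left(-44\right) = -6204$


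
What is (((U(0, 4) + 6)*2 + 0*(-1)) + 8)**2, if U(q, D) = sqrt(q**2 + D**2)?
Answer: 784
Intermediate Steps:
U(q, D) = sqrt(D**2 + q**2)
(((U(0, 4) + 6)*2 + 0*(-1)) + 8)**2 = (((sqrt(4**2 + 0**2) + 6)*2 + 0*(-1)) + 8)**2 = (((sqrt(16 + 0) + 6)*2 + 0) + 8)**2 = (((sqrt(16) + 6)*2 + 0) + 8)**2 = (((4 + 6)*2 + 0) + 8)**2 = ((10*2 + 0) + 8)**2 = ((20 + 0) + 8)**2 = (20 + 8)**2 = 28**2 = 784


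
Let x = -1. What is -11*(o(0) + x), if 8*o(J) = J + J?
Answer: 11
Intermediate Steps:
o(J) = J/4 (o(J) = (J + J)/8 = (2*J)/8 = J/4)
-11*(o(0) + x) = -11*((1/4)*0 - 1) = -11*(0 - 1) = -11*(-1) = 11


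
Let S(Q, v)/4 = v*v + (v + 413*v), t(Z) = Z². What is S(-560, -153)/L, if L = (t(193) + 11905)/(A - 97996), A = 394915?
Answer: -3387676122/3511 ≈ -9.6488e+5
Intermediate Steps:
L = 7022/42417 (L = (193² + 11905)/(394915 - 97996) = (37249 + 11905)/296919 = 49154*(1/296919) = 7022/42417 ≈ 0.16555)
S(Q, v) = 4*v² + 1656*v (S(Q, v) = 4*(v*v + (v + 413*v)) = 4*(v² + 414*v) = 4*v² + 1656*v)
S(-560, -153)/L = (4*(-153)*(414 - 153))/(7022/42417) = (4*(-153)*261)*(42417/7022) = -159732*42417/7022 = -3387676122/3511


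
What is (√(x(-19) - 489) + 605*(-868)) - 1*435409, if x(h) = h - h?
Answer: -960549 + I*√489 ≈ -9.6055e+5 + 22.113*I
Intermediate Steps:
x(h) = 0
(√(x(-19) - 489) + 605*(-868)) - 1*435409 = (√(0 - 489) + 605*(-868)) - 1*435409 = (√(-489) - 525140) - 435409 = (I*√489 - 525140) - 435409 = (-525140 + I*√489) - 435409 = -960549 + I*√489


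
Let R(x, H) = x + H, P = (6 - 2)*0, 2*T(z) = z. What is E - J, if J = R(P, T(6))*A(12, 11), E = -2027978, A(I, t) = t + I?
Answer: -2028047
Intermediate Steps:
T(z) = z/2
A(I, t) = I + t
P = 0 (P = 4*0 = 0)
R(x, H) = H + x
J = 69 (J = ((½)*6 + 0)*(12 + 11) = (3 + 0)*23 = 3*23 = 69)
E - J = -2027978 - 1*69 = -2027978 - 69 = -2028047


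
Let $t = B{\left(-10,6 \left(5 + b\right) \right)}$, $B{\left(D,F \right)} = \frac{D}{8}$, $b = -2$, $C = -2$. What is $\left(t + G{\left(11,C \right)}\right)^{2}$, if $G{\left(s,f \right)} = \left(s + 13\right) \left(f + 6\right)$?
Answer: $\frac{143641}{16} \approx 8977.6$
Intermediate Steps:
$G{\left(s,f \right)} = \left(6 + f\right) \left(13 + s\right)$ ($G{\left(s,f \right)} = \left(13 + s\right) \left(6 + f\right) = \left(6 + f\right) \left(13 + s\right)$)
$B{\left(D,F \right)} = \frac{D}{8}$ ($B{\left(D,F \right)} = D \frac{1}{8} = \frac{D}{8}$)
$t = - \frac{5}{4}$ ($t = \frac{1}{8} \left(-10\right) = - \frac{5}{4} \approx -1.25$)
$\left(t + G{\left(11,C \right)}\right)^{2} = \left(- \frac{5}{4} + \left(78 + 6 \cdot 11 + 13 \left(-2\right) - 22\right)\right)^{2} = \left(- \frac{5}{4} + \left(78 + 66 - 26 - 22\right)\right)^{2} = \left(- \frac{5}{4} + 96\right)^{2} = \left(\frac{379}{4}\right)^{2} = \frac{143641}{16}$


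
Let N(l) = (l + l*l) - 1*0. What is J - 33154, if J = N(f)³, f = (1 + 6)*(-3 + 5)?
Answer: 9227846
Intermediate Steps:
f = 14 (f = 7*2 = 14)
N(l) = l + l² (N(l) = (l + l²) + 0 = l + l²)
J = 9261000 (J = (14*(1 + 14))³ = (14*15)³ = 210³ = 9261000)
J - 33154 = 9261000 - 33154 = 9227846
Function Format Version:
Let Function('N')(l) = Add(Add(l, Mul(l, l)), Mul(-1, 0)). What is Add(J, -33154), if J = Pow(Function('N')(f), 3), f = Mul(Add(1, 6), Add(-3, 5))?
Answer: 9227846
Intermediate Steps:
f = 14 (f = Mul(7, 2) = 14)
Function('N')(l) = Add(l, Pow(l, 2)) (Function('N')(l) = Add(Add(l, Pow(l, 2)), 0) = Add(l, Pow(l, 2)))
J = 9261000 (J = Pow(Mul(14, Add(1, 14)), 3) = Pow(Mul(14, 15), 3) = Pow(210, 3) = 9261000)
Add(J, -33154) = Add(9261000, -33154) = 9227846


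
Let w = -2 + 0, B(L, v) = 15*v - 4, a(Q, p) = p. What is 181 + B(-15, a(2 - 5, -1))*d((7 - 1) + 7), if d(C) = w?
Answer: 219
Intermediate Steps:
B(L, v) = -4 + 15*v
w = -2
d(C) = -2
181 + B(-15, a(2 - 5, -1))*d((7 - 1) + 7) = 181 + (-4 + 15*(-1))*(-2) = 181 + (-4 - 15)*(-2) = 181 - 19*(-2) = 181 + 38 = 219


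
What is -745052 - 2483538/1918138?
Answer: -714557518357/959069 ≈ -7.4505e+5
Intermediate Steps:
-745052 - 2483538/1918138 = -745052 - 1*1241769/959069 = -745052 - 1241769/959069 = -714557518357/959069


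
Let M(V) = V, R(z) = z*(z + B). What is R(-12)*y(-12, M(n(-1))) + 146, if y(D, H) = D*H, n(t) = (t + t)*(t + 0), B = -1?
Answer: -3598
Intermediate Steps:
n(t) = 2*t² (n(t) = (2*t)*t = 2*t²)
R(z) = z*(-1 + z) (R(z) = z*(z - 1) = z*(-1 + z))
R(-12)*y(-12, M(n(-1))) + 146 = (-12*(-1 - 12))*(-24*(-1)²) + 146 = (-12*(-13))*(-24) + 146 = 156*(-12*2) + 146 = 156*(-24) + 146 = -3744 + 146 = -3598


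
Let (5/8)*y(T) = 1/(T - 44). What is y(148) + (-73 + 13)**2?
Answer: 234001/65 ≈ 3600.0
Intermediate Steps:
y(T) = 8/(5*(-44 + T)) (y(T) = 8/(5*(T - 44)) = 8/(5*(-44 + T)))
y(148) + (-73 + 13)**2 = 8/(5*(-44 + 148)) + (-73 + 13)**2 = (8/5)/104 + (-60)**2 = (8/5)*(1/104) + 3600 = 1/65 + 3600 = 234001/65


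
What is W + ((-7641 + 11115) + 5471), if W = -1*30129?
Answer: -21184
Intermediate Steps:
W = -30129
W + ((-7641 + 11115) + 5471) = -30129 + ((-7641 + 11115) + 5471) = -30129 + (3474 + 5471) = -30129 + 8945 = -21184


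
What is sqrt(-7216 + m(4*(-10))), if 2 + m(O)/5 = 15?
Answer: I*sqrt(7151) ≈ 84.564*I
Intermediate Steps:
m(O) = 65 (m(O) = -10 + 5*15 = -10 + 75 = 65)
sqrt(-7216 + m(4*(-10))) = sqrt(-7216 + 65) = sqrt(-7151) = I*sqrt(7151)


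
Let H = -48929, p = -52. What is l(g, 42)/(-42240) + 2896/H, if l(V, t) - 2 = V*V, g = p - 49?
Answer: -207183209/688920320 ≈ -0.30074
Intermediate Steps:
g = -101 (g = -52 - 49 = -101)
l(V, t) = 2 + V² (l(V, t) = 2 + V*V = 2 + V²)
l(g, 42)/(-42240) + 2896/H = (2 + (-101)²)/(-42240) + 2896/(-48929) = (2 + 10201)*(-1/42240) + 2896*(-1/48929) = 10203*(-1/42240) - 2896/48929 = -3401/14080 - 2896/48929 = -207183209/688920320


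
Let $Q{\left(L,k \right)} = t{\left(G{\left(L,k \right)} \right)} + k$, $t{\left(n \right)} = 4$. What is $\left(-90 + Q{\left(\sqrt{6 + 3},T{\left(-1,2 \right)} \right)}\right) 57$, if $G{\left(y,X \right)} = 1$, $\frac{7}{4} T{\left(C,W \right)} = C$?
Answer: $- \frac{34542}{7} \approx -4934.6$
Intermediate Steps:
$T{\left(C,W \right)} = \frac{4 C}{7}$
$Q{\left(L,k \right)} = 4 + k$
$\left(-90 + Q{\left(\sqrt{6 + 3},T{\left(-1,2 \right)} \right)}\right) 57 = \left(-90 + \left(4 + \frac{4}{7} \left(-1\right)\right)\right) 57 = \left(-90 + \left(4 - \frac{4}{7}\right)\right) 57 = \left(-90 + \frac{24}{7}\right) 57 = \left(- \frac{606}{7}\right) 57 = - \frac{34542}{7}$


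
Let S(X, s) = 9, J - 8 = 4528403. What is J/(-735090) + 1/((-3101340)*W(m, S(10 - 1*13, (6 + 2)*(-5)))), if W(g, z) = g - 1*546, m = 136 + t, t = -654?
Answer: -166032969654803/26951876865760 ≈ -6.1603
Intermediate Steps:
J = 4528411 (J = 8 + 4528403 = 4528411)
m = -518 (m = 136 - 654 = -518)
W(g, z) = -546 + g (W(g, z) = g - 546 = -546 + g)
J/(-735090) + 1/((-3101340)*W(m, S(10 - 1*13, (6 + 2)*(-5)))) = 4528411/(-735090) + 1/((-3101340)*(-546 - 518)) = 4528411*(-1/735090) - 1/3101340/(-1064) = -4528411/735090 - 1/3101340*(-1/1064) = -4528411/735090 + 1/3299825760 = -166032969654803/26951876865760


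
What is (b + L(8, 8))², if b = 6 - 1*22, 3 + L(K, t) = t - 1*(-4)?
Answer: 49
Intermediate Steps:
L(K, t) = 1 + t (L(K, t) = -3 + (t - 1*(-4)) = -3 + (t + 4) = -3 + (4 + t) = 1 + t)
b = -16 (b = 6 - 22 = -16)
(b + L(8, 8))² = (-16 + (1 + 8))² = (-16 + 9)² = (-7)² = 49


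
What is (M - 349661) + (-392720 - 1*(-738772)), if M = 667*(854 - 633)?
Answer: 143798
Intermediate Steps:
M = 147407 (M = 667*221 = 147407)
(M - 349661) + (-392720 - 1*(-738772)) = (147407 - 349661) + (-392720 - 1*(-738772)) = -202254 + (-392720 + 738772) = -202254 + 346052 = 143798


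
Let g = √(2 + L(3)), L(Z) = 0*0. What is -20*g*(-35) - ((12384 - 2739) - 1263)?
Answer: -8382 + 700*√2 ≈ -7392.0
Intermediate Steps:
L(Z) = 0
g = √2 (g = √(2 + 0) = √2 ≈ 1.4142)
-20*g*(-35) - ((12384 - 2739) - 1263) = -20*√2*(-35) - ((12384 - 2739) - 1263) = 700*√2 - (9645 - 1263) = 700*√2 - 1*8382 = 700*√2 - 8382 = -8382 + 700*√2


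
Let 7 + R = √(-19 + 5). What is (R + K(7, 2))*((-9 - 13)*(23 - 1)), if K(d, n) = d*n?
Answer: -3388 - 484*I*√14 ≈ -3388.0 - 1811.0*I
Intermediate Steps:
R = -7 + I*√14 (R = -7 + √(-19 + 5) = -7 + √(-14) = -7 + I*√14 ≈ -7.0 + 3.7417*I)
(R + K(7, 2))*((-9 - 13)*(23 - 1)) = ((-7 + I*√14) + 7*2)*((-9 - 13)*(23 - 1)) = ((-7 + I*√14) + 14)*(-22*22) = (7 + I*√14)*(-484) = -3388 - 484*I*√14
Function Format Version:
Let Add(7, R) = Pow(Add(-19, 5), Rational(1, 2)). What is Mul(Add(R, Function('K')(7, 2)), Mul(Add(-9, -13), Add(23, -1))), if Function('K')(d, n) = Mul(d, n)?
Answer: Add(-3388, Mul(-484, I, Pow(14, Rational(1, 2)))) ≈ Add(-3388.0, Mul(-1811.0, I))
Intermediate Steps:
R = Add(-7, Mul(I, Pow(14, Rational(1, 2)))) (R = Add(-7, Pow(Add(-19, 5), Rational(1, 2))) = Add(-7, Pow(-14, Rational(1, 2))) = Add(-7, Mul(I, Pow(14, Rational(1, 2)))) ≈ Add(-7.0000, Mul(3.7417, I)))
Mul(Add(R, Function('K')(7, 2)), Mul(Add(-9, -13), Add(23, -1))) = Mul(Add(Add(-7, Mul(I, Pow(14, Rational(1, 2)))), Mul(7, 2)), Mul(Add(-9, -13), Add(23, -1))) = Mul(Add(Add(-7, Mul(I, Pow(14, Rational(1, 2)))), 14), Mul(-22, 22)) = Mul(Add(7, Mul(I, Pow(14, Rational(1, 2)))), -484) = Add(-3388, Mul(-484, I, Pow(14, Rational(1, 2))))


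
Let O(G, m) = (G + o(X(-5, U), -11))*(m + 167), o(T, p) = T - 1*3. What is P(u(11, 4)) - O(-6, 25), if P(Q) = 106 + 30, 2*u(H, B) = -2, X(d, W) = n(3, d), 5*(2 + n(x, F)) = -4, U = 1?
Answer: 12008/5 ≈ 2401.6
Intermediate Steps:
n(x, F) = -14/5 (n(x, F) = -2 + (1/5)*(-4) = -2 - 4/5 = -14/5)
X(d, W) = -14/5
o(T, p) = -3 + T (o(T, p) = T - 3 = -3 + T)
u(H, B) = -1 (u(H, B) = (1/2)*(-2) = -1)
O(G, m) = (167 + m)*(-29/5 + G) (O(G, m) = (G + (-3 - 14/5))*(m + 167) = (G - 29/5)*(167 + m) = (-29/5 + G)*(167 + m) = (167 + m)*(-29/5 + G))
P(Q) = 136
P(u(11, 4)) - O(-6, 25) = 136 - (-4843/5 + 167*(-6) - 29/5*25 - 6*25) = 136 - (-4843/5 - 1002 - 145 - 150) = 136 - 1*(-11328/5) = 136 + 11328/5 = 12008/5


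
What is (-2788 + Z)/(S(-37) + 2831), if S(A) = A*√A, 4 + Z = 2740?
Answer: -73606/4032607 - 962*I*√37/4032607 ≈ -0.018253 - 0.0014511*I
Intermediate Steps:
Z = 2736 (Z = -4 + 2740 = 2736)
S(A) = A^(3/2)
(-2788 + Z)/(S(-37) + 2831) = (-2788 + 2736)/((-37)^(3/2) + 2831) = -52/(-37*I*√37 + 2831) = -52/(2831 - 37*I*√37)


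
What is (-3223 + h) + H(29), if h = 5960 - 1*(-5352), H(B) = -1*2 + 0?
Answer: 8087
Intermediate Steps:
H(B) = -2 (H(B) = -2 + 0 = -2)
h = 11312 (h = 5960 + 5352 = 11312)
(-3223 + h) + H(29) = (-3223 + 11312) - 2 = 8089 - 2 = 8087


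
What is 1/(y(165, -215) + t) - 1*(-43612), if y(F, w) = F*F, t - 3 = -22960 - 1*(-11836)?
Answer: 702327649/16104 ≈ 43612.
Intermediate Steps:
t = -11121 (t = 3 + (-22960 - 1*(-11836)) = 3 + (-22960 + 11836) = 3 - 11124 = -11121)
y(F, w) = F²
1/(y(165, -215) + t) - 1*(-43612) = 1/(165² - 11121) - 1*(-43612) = 1/(27225 - 11121) + 43612 = 1/16104 + 43612 = 702327649/16104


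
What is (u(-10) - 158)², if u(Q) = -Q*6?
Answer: 9604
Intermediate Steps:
u(Q) = -6*Q
(u(-10) - 158)² = (-6*(-10) - 158)² = (60 - 158)² = (-98)² = 9604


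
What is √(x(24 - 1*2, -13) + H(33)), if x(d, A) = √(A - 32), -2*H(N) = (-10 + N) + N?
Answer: √(-28 + 3*I*√5) ≈ 0.62943 + 5.3288*I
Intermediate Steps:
H(N) = 5 - N (H(N) = -((-10 + N) + N)/2 = -(-10 + 2*N)/2 = 5 - N)
x(d, A) = √(-32 + A)
√(x(24 - 1*2, -13) + H(33)) = √(√(-32 - 13) + (5 - 1*33)) = √(√(-45) + (5 - 33)) = √(3*I*√5 - 28) = √(-28 + 3*I*√5)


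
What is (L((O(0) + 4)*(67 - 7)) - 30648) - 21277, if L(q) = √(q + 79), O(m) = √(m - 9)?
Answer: -51925 + √(319 + 180*I) ≈ -51907.0 + 4.8621*I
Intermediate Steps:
O(m) = √(-9 + m)
L(q) = √(79 + q)
(L((O(0) + 4)*(67 - 7)) - 30648) - 21277 = (√(79 + (√(-9 + 0) + 4)*(67 - 7)) - 30648) - 21277 = (√(79 + (√(-9) + 4)*60) - 30648) - 21277 = (√(79 + (3*I + 4)*60) - 30648) - 21277 = (√(79 + (4 + 3*I)*60) - 30648) - 21277 = (√(79 + (240 + 180*I)) - 30648) - 21277 = (√(319 + 180*I) - 30648) - 21277 = (-30648 + √(319 + 180*I)) - 21277 = -51925 + √(319 + 180*I)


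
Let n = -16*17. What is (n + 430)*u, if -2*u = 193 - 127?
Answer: -5214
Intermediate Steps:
n = -272
u = -33 (u = -(193 - 127)/2 = -½*66 = -33)
(n + 430)*u = (-272 + 430)*(-33) = 158*(-33) = -5214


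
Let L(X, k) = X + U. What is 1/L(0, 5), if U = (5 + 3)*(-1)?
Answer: -⅛ ≈ -0.12500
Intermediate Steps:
U = -8 (U = 8*(-1) = -8)
L(X, k) = -8 + X (L(X, k) = X - 8 = -8 + X)
1/L(0, 5) = 1/(-8 + 0) = 1/(-8) = -⅛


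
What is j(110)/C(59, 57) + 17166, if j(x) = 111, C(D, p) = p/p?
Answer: 17277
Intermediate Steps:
C(D, p) = 1
j(110)/C(59, 57) + 17166 = 111/1 + 17166 = 111*1 + 17166 = 111 + 17166 = 17277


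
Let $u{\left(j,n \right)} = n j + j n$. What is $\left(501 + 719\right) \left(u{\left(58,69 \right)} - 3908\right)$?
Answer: $4997120$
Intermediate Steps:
$u{\left(j,n \right)} = 2 j n$ ($u{\left(j,n \right)} = j n + j n = 2 j n$)
$\left(501 + 719\right) \left(u{\left(58,69 \right)} - 3908\right) = \left(501 + 719\right) \left(2 \cdot 58 \cdot 69 - 3908\right) = 1220 \left(8004 - 3908\right) = 1220 \cdot 4096 = 4997120$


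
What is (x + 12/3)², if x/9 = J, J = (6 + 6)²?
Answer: 1690000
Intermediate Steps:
J = 144 (J = 12² = 144)
x = 1296 (x = 9*144 = 1296)
(x + 12/3)² = (1296 + 12/3)² = (1296 + 12*(⅓))² = (1296 + 4)² = 1300² = 1690000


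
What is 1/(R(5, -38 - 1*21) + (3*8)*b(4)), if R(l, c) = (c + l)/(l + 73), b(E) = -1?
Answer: -13/321 ≈ -0.040498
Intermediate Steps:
R(l, c) = (c + l)/(73 + l)
1/(R(5, -38 - 1*21) + (3*8)*b(4)) = 1/(((-38 - 1*21) + 5)/(73 + 5) + (3*8)*(-1)) = 1/(((-38 - 21) + 5)/78 + 24*(-1)) = 1/((-59 + 5)/78 - 24) = 1/((1/78)*(-54) - 24) = 1/(-9/13 - 24) = 1/(-321/13) = -13/321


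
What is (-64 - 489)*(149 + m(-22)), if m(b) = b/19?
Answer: -1553377/19 ≈ -81757.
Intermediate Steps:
m(b) = b/19 (m(b) = b*(1/19) = b/19)
(-64 - 489)*(149 + m(-22)) = (-64 - 489)*(149 + (1/19)*(-22)) = -553*(149 - 22/19) = -553*2809/19 = -1553377/19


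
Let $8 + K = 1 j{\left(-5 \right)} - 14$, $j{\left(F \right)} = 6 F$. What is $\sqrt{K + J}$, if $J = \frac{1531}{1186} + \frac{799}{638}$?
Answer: $\frac{i \sqrt{1769768136862}}{189167} \approx 7.0325 i$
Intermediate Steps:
$J = \frac{481098}{189167}$ ($J = 1531 \cdot \frac{1}{1186} + 799 \cdot \frac{1}{638} = \frac{1531}{1186} + \frac{799}{638} = \frac{481098}{189167} \approx 2.5432$)
$K = -52$ ($K = -8 + \left(1 \cdot 6 \left(-5\right) - 14\right) = -8 + \left(1 \left(-30\right) - 14\right) = -8 - 44 = -52$)
$\sqrt{K + J} = \sqrt{-52 + \frac{481098}{189167}} = \sqrt{- \frac{9355586}{189167}} = \frac{i \sqrt{1769768136862}}{189167}$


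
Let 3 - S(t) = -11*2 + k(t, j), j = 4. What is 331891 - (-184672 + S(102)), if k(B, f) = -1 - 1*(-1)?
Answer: 516538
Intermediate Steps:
k(B, f) = 0 (k(B, f) = -1 + 1 = 0)
S(t) = 25 (S(t) = 3 - (-11*2 + 0) = 3 - (-22 + 0) = 3 - 1*(-22) = 3 + 22 = 25)
331891 - (-184672 + S(102)) = 331891 - (-184672 + 25) = 331891 - 1*(-184647) = 331891 + 184647 = 516538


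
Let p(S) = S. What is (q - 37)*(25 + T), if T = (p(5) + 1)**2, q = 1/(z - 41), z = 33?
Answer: -18117/8 ≈ -2264.6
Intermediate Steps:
q = -1/8 (q = 1/(33 - 41) = 1/(-8) = -1/8 ≈ -0.12500)
T = 36 (T = (5 + 1)**2 = 6**2 = 36)
(q - 37)*(25 + T) = (-1/8 - 37)*(25 + 36) = -297/8*61 = -18117/8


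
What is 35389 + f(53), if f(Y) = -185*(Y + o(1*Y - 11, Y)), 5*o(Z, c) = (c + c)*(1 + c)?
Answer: -186204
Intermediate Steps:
o(Z, c) = 2*c*(1 + c)/5 (o(Z, c) = ((c + c)*(1 + c))/5 = ((2*c)*(1 + c))/5 = (2*c*(1 + c))/5 = 2*c*(1 + c)/5)
f(Y) = -185*Y - 74*Y*(1 + Y) (f(Y) = -185*(Y + 2*Y*(1 + Y)/5) = -185*Y - 74*Y*(1 + Y))
35389 + f(53) = 35389 + 37*53*(-7 - 2*53) = 35389 + 37*53*(-7 - 106) = 35389 + 37*53*(-113) = 35389 - 221593 = -186204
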